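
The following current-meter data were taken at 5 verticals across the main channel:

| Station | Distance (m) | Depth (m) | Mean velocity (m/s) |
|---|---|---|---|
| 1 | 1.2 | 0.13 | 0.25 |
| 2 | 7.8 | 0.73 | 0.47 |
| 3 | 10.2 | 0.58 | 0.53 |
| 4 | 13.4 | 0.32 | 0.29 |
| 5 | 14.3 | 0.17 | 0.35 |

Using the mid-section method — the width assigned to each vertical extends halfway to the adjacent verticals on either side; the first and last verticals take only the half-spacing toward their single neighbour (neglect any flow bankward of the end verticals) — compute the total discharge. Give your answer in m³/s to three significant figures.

2.73 m³/s

w_1 = (7.8 − 1.2)/2 = 3.3 m; q_1 = 0.25 × 0.13 × 3.3 = 0.1073 m³/s
w_2 = (10.2 − 1.2)/2 = 4.5 m; q_2 = 0.47 × 0.73 × 4.5 = 1.544 m³/s
w_3 = (13.4 − 7.8)/2 = 2.8 m; q_3 = 0.53 × 0.58 × 2.8 = 0.8607 m³/s
w_4 = (14.3 − 10.2)/2 = 2.05 m; q_4 = 0.29 × 0.32 × 2.05 = 0.1902 m³/s
w_5 = (14.3 − 13.4)/2 = 0.45 m; q_5 = 0.35 × 0.17 × 0.45 = 0.02678 m³/s
Q = Σ qᵢ = 2.729 m³/s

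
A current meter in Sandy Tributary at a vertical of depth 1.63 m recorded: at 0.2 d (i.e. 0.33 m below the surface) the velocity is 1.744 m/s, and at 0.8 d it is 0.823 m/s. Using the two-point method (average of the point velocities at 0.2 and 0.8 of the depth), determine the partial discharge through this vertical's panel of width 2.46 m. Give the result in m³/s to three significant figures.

5.15 m³/s

v̄ = (1.744 + 0.823) / 2 = 1.284 m/s
q = v̄ × d × w = 1.284 × 1.63 × 2.46 = 5.147 m³/s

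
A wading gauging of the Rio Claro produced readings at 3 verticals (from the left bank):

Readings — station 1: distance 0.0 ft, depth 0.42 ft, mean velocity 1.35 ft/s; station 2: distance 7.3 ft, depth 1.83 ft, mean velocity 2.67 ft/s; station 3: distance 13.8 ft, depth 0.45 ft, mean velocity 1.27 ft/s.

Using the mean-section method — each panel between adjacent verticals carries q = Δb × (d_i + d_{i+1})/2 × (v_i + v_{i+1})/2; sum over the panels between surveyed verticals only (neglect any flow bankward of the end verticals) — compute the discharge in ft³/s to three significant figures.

31.1 ft³/s

Panel 1-2: Δb = 7.3 ft, d̄ = (0.42+1.83)/2 = 1.125, v̄ = (1.35+2.67)/2 = 2.01 → q = 7.3×1.125×2.01 = 16.51 ft³/s
Panel 2-3: Δb = 6.5 ft, d̄ = (1.83+0.45)/2 = 1.14, v̄ = (2.67+1.27)/2 = 1.97 → q = 6.5×1.14×1.97 = 14.60 ft³/s
Q = Σ q = 31.10 ft³/s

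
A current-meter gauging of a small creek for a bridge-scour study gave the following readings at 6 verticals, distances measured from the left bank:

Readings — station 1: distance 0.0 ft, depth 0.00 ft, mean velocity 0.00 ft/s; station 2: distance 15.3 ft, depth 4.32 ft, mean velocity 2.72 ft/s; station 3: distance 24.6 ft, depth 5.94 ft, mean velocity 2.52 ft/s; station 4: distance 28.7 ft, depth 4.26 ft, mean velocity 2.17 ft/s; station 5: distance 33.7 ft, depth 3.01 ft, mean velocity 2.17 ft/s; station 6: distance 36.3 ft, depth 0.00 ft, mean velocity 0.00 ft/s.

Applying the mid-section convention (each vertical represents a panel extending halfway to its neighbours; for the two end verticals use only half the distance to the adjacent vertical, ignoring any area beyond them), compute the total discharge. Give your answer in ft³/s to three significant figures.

312 ft³/s

w_2 = (24.6 − 0.0)/2 = 12.3 ft; q_2 = 2.72 × 4.32 × 12.3 = 144.5 ft³/s
w_3 = (28.7 − 15.3)/2 = 6.7 ft; q_3 = 2.52 × 5.94 × 6.7 = 100.3 ft³/s
w_4 = (33.7 − 24.6)/2 = 4.55 ft; q_4 = 2.17 × 4.26 × 4.55 = 42.06 ft³/s
w_5 = (36.3 − 28.7)/2 = 3.8 ft; q_5 = 2.17 × 3.01 × 3.8 = 24.82 ft³/s
Stations 1, 6 contribute zero (depth or velocity is 0).
Q = Σ qᵢ = 311.7 ft³/s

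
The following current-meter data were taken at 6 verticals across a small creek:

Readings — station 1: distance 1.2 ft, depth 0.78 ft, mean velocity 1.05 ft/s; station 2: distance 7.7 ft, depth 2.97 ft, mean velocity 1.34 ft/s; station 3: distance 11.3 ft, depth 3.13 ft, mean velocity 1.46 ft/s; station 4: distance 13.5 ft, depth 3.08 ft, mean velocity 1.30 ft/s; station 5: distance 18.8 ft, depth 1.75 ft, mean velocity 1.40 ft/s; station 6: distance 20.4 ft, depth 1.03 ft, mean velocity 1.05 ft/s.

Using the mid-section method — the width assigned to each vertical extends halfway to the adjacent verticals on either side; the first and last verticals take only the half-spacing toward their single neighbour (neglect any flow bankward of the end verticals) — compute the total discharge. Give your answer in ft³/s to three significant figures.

w_1 = (7.7 − 1.2)/2 = 3.25 ft; q_1 = 1.05 × 0.78 × 3.25 = 2.662 ft³/s
w_2 = (11.3 − 1.2)/2 = 5.05 ft; q_2 = 1.34 × 2.97 × 5.05 = 20.10 ft³/s
w_3 = (13.5 − 7.7)/2 = 2.9 ft; q_3 = 1.46 × 3.13 × 2.9 = 13.25 ft³/s
w_4 = (18.8 − 11.3)/2 = 3.75 ft; q_4 = 1.30 × 3.08 × 3.75 = 15.02 ft³/s
w_5 = (20.4 − 13.5)/2 = 3.45 ft; q_5 = 1.40 × 1.75 × 3.45 = 8.453 ft³/s
w_6 = (20.4 − 18.8)/2 = 0.8 ft; q_6 = 1.05 × 1.03 × 0.8 = 0.8652 ft³/s
Q = Σ qᵢ = 60.34 ft³/s

60.3 ft³/s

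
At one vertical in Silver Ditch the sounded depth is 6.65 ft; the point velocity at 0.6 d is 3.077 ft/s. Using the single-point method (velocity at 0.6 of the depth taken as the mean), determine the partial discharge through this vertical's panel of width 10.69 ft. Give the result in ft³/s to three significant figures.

219 ft³/s

v̄ = v₀.₆ = 3.077 ft/s
q = v̄ × d × w = 3.077 × 6.65 × 10.69 = 218.7 ft³/s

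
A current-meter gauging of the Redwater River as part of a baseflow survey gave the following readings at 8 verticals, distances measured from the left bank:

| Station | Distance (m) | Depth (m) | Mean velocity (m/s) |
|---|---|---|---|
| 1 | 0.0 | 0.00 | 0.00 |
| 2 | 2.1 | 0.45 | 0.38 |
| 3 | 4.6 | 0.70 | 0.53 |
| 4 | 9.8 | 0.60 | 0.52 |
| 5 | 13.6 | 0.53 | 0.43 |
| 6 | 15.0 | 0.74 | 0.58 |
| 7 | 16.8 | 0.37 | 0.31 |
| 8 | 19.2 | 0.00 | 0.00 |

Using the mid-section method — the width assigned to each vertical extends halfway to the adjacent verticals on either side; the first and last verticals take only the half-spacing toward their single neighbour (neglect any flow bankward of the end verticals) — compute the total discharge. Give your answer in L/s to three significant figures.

w_2 = (4.6 − 0.0)/2 = 2.3 m; q_2 = 0.38 × 0.45 × 2.3 = 0.3933 m³/s
w_3 = (9.8 − 2.1)/2 = 3.85 m; q_3 = 0.53 × 0.70 × 3.85 = 1.428 m³/s
w_4 = (13.6 − 4.6)/2 = 4.5 m; q_4 = 0.52 × 0.60 × 4.5 = 1.404 m³/s
w_5 = (15.0 − 9.8)/2 = 2.6 m; q_5 = 0.43 × 0.53 × 2.6 = 0.5925 m³/s
w_6 = (16.8 − 13.6)/2 = 1.6 m; q_6 = 0.58 × 0.74 × 1.6 = 0.6867 m³/s
w_7 = (19.2 − 15.0)/2 = 2.1 m; q_7 = 0.31 × 0.37 × 2.1 = 0.2409 m³/s
Stations 1, 8 contribute zero (depth or velocity is 0).
Q = Σ qᵢ = 4.746 m³/s
= 4.746 × 1000 = 4746 L/s

4750 L/s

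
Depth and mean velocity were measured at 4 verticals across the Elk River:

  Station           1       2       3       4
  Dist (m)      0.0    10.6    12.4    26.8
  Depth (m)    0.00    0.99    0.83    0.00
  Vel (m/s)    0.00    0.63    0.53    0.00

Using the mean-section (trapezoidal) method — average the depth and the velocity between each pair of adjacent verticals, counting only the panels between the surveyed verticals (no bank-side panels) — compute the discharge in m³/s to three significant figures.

4.19 m³/s

Panel 1-2: Δb = 10.6 m, d̄ = (0.00+0.99)/2 = 0.495, v̄ = (0.00+0.63)/2 = 0.315 → q = 10.6×0.495×0.315 = 1.653 m³/s
Panel 2-3: Δb = 1.8 m, d̄ = (0.99+0.83)/2 = 0.91, v̄ = (0.63+0.53)/2 = 0.58 → q = 1.8×0.91×0.58 = 0.9500 m³/s
Panel 3-4: Δb = 14.4 m, d̄ = (0.83+0.00)/2 = 0.415, v̄ = (0.53+0.00)/2 = 0.265 → q = 14.4×0.415×0.265 = 1.584 m³/s
Q = Σ q = 4.186 m³/s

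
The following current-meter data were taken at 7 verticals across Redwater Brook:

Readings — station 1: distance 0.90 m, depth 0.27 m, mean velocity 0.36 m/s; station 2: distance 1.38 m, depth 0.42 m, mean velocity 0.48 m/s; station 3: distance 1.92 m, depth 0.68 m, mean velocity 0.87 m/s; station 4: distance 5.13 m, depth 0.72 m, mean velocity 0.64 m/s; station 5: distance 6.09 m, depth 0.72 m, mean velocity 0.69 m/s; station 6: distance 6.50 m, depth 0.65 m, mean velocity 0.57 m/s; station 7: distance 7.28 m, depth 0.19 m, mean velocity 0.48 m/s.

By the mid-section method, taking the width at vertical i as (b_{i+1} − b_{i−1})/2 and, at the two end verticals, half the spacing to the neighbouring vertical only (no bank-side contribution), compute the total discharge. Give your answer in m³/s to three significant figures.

w_1 = (1.38 − 0.90)/2 = 0.24 m; q_1 = 0.36 × 0.27 × 0.24 = 0.02333 m³/s
w_2 = (1.92 − 0.90)/2 = 0.51 m; q_2 = 0.48 × 0.42 × 0.51 = 0.1028 m³/s
w_3 = (5.13 − 1.38)/2 = 1.875 m; q_3 = 0.87 × 0.68 × 1.875 = 1.109 m³/s
w_4 = (6.09 − 1.92)/2 = 2.085 m; q_4 = 0.64 × 0.72 × 2.085 = 0.9608 m³/s
w_5 = (6.50 − 5.13)/2 = 0.685 m; q_5 = 0.69 × 0.72 × 0.685 = 0.3403 m³/s
w_6 = (7.28 − 6.09)/2 = 0.595 m; q_6 = 0.57 × 0.65 × 0.595 = 0.2204 m³/s
w_7 = (7.28 − 6.50)/2 = 0.39 m; q_7 = 0.48 × 0.19 × 0.39 = 0.03557 m³/s
Q = Σ qᵢ = 2.792 m³/s

2.79 m³/s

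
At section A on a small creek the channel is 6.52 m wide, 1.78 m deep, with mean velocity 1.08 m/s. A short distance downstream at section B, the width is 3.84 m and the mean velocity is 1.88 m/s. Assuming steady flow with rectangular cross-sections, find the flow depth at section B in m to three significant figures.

Q = A₁V₁ = (6.52×1.78) × 1.08 = 12.53 m³/s
d₂ = Q/(b₂ V₂) = 12.53/(3.84×1.88) = 1.736 m

1.74 m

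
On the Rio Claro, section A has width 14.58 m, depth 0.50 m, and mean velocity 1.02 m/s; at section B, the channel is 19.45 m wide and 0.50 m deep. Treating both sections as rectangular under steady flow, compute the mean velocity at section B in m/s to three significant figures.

Q = A₁V₁ = (14.58×0.50) × 1.02 = 7.436 m³/s
A₂ = 19.45 × 0.50 = 9.725 m²
V₂ = Q/A₂ = 7.436/9.725 = 0.7646 m/s

0.765 m/s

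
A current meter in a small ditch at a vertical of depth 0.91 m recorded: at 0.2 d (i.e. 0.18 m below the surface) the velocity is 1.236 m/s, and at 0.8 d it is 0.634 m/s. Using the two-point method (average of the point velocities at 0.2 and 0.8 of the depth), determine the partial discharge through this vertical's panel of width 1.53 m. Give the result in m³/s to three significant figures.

1.30 m³/s

v̄ = (1.236 + 0.634) / 2 = 0.9350 m/s
q = v̄ × d × w = 0.9350 × 0.91 × 1.53 = 1.302 m³/s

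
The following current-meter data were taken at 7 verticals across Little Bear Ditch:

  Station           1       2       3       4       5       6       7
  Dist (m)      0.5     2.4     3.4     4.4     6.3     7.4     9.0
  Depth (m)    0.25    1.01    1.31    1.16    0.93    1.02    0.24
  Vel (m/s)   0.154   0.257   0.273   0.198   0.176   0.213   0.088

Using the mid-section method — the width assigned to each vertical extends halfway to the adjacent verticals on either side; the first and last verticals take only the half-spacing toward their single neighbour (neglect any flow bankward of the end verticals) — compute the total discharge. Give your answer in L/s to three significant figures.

w_1 = (2.4 − 0.5)/2 = 0.95 m; q_1 = 0.154 × 0.25 × 0.95 = 0.03658 m³/s
w_2 = (3.4 − 0.5)/2 = 1.45 m; q_2 = 0.257 × 1.01 × 1.45 = 0.3764 m³/s
w_3 = (4.4 − 2.4)/2 = 1 m; q_3 = 0.273 × 1.31 × 1 = 0.3576 m³/s
w_4 = (6.3 − 3.4)/2 = 1.45 m; q_4 = 0.198 × 1.16 × 1.45 = 0.3330 m³/s
w_5 = (7.4 − 4.4)/2 = 1.5 m; q_5 = 0.176 × 0.93 × 1.5 = 0.2455 m³/s
w_6 = (9.0 − 6.3)/2 = 1.35 m; q_6 = 0.213 × 1.02 × 1.35 = 0.2933 m³/s
w_7 = (9.0 − 7.4)/2 = 0.8 m; q_7 = 0.088 × 0.24 × 0.8 = 0.01690 m³/s
Q = Σ qᵢ = 1.659 m³/s
= 1.659 × 1000 = 1659 L/s

1660 L/s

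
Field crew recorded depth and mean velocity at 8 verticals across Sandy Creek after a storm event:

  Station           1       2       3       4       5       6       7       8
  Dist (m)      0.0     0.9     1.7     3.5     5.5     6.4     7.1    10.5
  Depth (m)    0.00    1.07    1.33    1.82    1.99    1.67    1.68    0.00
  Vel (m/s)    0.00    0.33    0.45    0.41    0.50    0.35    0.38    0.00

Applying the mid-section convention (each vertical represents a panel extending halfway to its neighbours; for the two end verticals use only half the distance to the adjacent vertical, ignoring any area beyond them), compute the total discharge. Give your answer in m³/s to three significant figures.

5.72 m³/s

w_2 = (1.7 − 0.0)/2 = 0.85 m; q_2 = 0.33 × 1.07 × 0.85 = 0.3001 m³/s
w_3 = (3.5 − 0.9)/2 = 1.3 m; q_3 = 0.45 × 1.33 × 1.3 = 0.7781 m³/s
w_4 = (5.5 − 1.7)/2 = 1.9 m; q_4 = 0.41 × 1.82 × 1.9 = 1.418 m³/s
w_5 = (6.4 − 3.5)/2 = 1.45 m; q_5 = 0.50 × 1.99 × 1.45 = 1.443 m³/s
w_6 = (7.1 − 5.5)/2 = 0.8 m; q_6 = 0.35 × 1.67 × 0.8 = 0.4676 m³/s
w_7 = (10.5 − 6.4)/2 = 2.05 m; q_7 = 0.38 × 1.68 × 2.05 = 1.309 m³/s
Stations 1, 8 contribute zero (depth or velocity is 0).
Q = Σ qᵢ = 5.715 m³/s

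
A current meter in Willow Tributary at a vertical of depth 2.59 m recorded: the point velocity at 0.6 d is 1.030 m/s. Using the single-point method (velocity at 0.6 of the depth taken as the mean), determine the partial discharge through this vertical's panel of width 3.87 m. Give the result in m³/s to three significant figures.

v̄ = v₀.₆ = 1.030 m/s
q = v̄ × d × w = 1.030 × 2.59 × 3.87 = 10.32 m³/s

10.3 m³/s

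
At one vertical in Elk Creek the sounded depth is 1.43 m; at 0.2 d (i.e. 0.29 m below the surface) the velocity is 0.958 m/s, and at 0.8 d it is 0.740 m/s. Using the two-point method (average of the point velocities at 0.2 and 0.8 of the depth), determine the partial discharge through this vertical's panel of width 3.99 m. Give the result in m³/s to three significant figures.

v̄ = (0.958 + 0.740) / 2 = 0.8490 m/s
q = v̄ × d × w = 0.8490 × 1.43 × 3.99 = 4.844 m³/s

4.84 m³/s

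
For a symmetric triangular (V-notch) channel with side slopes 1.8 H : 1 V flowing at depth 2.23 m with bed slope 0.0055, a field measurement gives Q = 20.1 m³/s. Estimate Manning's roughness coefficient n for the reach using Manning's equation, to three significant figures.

0.0325

A = z·y² = 1.8×2.23² = 8.951 m²
P = 2y√(1+z²) = 2×2.23×√(1+1.8²) = 9.184 m
R = A/P = 8.951/9.184 = 0.9747 m
n = (1/Q)·A·R^(2/3)·S^(1/2) = (1/20.1) × 8.951 × 0.9831 × 0.07416 = 0.03247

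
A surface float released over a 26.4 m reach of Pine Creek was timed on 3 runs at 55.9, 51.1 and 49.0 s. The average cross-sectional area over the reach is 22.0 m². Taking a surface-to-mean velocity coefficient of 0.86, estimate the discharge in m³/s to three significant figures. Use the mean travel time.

t̄ = (55.9 + 51.1 + 49.0) / 3 = 52 s
v_surface = L / t̄ = 26.4 / 52 = 0.5077 m/s
v_mean = 0.86 × 0.5077 = 0.4366 m/s
Q = A × v_mean = 22.0 × 0.4366 = 9.606 m³/s

9.61 m³/s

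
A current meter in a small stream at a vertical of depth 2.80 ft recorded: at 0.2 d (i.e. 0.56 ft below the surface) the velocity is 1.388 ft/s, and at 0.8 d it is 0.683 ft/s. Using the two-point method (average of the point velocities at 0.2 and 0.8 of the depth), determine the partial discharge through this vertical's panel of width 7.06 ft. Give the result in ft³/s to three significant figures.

v̄ = (1.388 + 0.683) / 2 = 1.036 ft/s
q = v̄ × d × w = 1.036 × 2.80 × 7.06 = 20.47 ft³/s

20.5 ft³/s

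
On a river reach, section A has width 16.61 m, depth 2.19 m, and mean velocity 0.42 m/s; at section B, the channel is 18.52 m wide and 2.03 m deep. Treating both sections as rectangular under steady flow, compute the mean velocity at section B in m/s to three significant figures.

Q = A₁V₁ = (16.61×2.19) × 0.42 = 15.28 m³/s
A₂ = 18.52 × 2.03 = 37.60 m²
V₂ = Q/A₂ = 15.28/37.60 = 0.4064 m/s

0.406 m/s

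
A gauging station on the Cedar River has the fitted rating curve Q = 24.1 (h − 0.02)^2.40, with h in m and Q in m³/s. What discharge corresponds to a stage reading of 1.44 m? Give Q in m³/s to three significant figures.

55.9 m³/s

Q = 24.1 × (1.44 − 0.02)^2.40 = 24.1 × 1.42^2.40 = 55.91 m³/s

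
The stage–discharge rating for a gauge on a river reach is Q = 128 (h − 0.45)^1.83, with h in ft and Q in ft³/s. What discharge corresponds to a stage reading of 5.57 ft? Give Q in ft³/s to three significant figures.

2540 ft³/s

Q = 128 × (5.57 − 0.45)^1.83 = 128 × 5.12^1.83 = 2542 ft³/s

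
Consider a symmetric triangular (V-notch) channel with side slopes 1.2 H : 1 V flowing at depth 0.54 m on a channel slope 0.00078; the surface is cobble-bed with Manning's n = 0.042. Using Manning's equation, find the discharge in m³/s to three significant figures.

A = z·y² = 1.2×0.54² = 0.3499 m²
P = 2y√(1+z²) = 2×0.54×√(1+1.2²) = 1.687 m
R = A/P = 0.3499/1.687 = 0.2074 m
Q = (1/n)·A·R^(2/3)·S^(1/2) = (1/0.042) × 0.3499 × 0.2074^(2/3) × 0.00078^(1/2) = 0.08153 m³/s

0.0815 m³/s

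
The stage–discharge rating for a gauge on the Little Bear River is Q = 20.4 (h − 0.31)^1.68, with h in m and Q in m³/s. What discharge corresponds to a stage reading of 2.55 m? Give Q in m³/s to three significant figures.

79.1 m³/s

Q = 20.4 × (2.55 − 0.31)^1.68 = 20.4 × 2.24^1.68 = 79.08 m³/s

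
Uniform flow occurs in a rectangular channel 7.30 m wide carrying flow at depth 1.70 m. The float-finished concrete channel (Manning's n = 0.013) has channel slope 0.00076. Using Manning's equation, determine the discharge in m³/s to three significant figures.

A = b·y = 7.30 × 1.70 = 12.41 m²
P = b + 2y = 7.30 + 2×1.70 = 10.70 m
R = A/P = 12.41/10.70 = 1.160 m
Q = (1/n)·A·R^(2/3)·S^(1/2) = (1/0.013) × 12.41 × 1.160^(2/3) × 0.00076^(1/2) = 29.05 m³/s

29.1 m³/s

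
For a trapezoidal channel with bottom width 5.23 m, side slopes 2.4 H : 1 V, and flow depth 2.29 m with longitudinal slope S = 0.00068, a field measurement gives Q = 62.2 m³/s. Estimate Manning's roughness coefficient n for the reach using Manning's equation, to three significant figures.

0.0131

A = (b + z·y)·y = (5.23 + 2.4×2.29)×2.29 = 24.56 m²
P = b + 2y√(1+z²) = 5.23 + 2×2.29×√(1+2.4²) = 17.14 m
R = A/P = 24.56/17.14 = 1.433 m
n = (1/Q)·A·R^(2/3)·S^(1/2) = (1/62.2) × 24.56 × 1.271 × 0.02608 = 0.01309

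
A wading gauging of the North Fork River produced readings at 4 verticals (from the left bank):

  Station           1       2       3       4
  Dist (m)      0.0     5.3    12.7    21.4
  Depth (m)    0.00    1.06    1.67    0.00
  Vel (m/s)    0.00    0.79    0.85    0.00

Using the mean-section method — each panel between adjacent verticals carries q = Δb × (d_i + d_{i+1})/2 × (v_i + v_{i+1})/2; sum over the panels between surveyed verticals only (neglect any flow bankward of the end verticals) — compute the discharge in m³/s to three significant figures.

12.5 m³/s

Panel 1-2: Δb = 5.3 m, d̄ = (0.00+1.06)/2 = 0.53, v̄ = (0.00+0.79)/2 = 0.395 → q = 5.3×0.53×0.395 = 1.110 m³/s
Panel 2-3: Δb = 7.4 m, d̄ = (1.06+1.67)/2 = 1.365, v̄ = (0.79+0.85)/2 = 0.82 → q = 7.4×1.365×0.82 = 8.283 m³/s
Panel 3-4: Δb = 8.7 m, d̄ = (1.67+0.00)/2 = 0.835, v̄ = (0.85+0.00)/2 = 0.425 → q = 8.7×0.835×0.425 = 3.087 m³/s
Q = Σ q = 12.48 m³/s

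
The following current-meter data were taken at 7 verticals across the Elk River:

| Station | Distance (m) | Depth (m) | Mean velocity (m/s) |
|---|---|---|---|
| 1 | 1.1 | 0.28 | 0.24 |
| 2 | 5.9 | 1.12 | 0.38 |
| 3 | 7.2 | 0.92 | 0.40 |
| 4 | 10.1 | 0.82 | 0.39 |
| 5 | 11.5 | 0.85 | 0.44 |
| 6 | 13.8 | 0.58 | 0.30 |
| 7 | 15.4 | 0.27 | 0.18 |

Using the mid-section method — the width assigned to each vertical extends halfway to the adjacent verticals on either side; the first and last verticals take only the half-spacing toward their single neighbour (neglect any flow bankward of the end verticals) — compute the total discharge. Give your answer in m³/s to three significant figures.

3.99 m³/s

w_1 = (5.9 − 1.1)/2 = 2.4 m; q_1 = 0.24 × 0.28 × 2.4 = 0.1613 m³/s
w_2 = (7.2 − 1.1)/2 = 3.05 m; q_2 = 0.38 × 1.12 × 3.05 = 1.298 m³/s
w_3 = (10.1 − 5.9)/2 = 2.1 m; q_3 = 0.40 × 0.92 × 2.1 = 0.7728 m³/s
w_4 = (11.5 − 7.2)/2 = 2.15 m; q_4 = 0.39 × 0.82 × 2.15 = 0.6876 m³/s
w_5 = (13.8 − 10.1)/2 = 1.85 m; q_5 = 0.44 × 0.85 × 1.85 = 0.6919 m³/s
w_6 = (15.4 − 11.5)/2 = 1.95 m; q_6 = 0.30 × 0.58 × 1.95 = 0.3393 m³/s
w_7 = (15.4 − 13.8)/2 = 0.8 m; q_7 = 0.18 × 0.27 × 0.8 = 0.03888 m³/s
Q = Σ qᵢ = 3.990 m³/s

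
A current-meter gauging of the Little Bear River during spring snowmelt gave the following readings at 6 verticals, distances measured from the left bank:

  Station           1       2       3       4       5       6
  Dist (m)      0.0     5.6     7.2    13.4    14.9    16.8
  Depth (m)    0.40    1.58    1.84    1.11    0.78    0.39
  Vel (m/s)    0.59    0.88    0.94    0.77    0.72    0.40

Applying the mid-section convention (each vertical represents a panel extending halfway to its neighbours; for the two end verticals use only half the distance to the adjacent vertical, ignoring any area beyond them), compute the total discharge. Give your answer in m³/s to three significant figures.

w_1 = (5.6 − 0.0)/2 = 2.8 m; q_1 = 0.59 × 0.40 × 2.8 = 0.6608 m³/s
w_2 = (7.2 − 0.0)/2 = 3.6 m; q_2 = 0.88 × 1.58 × 3.6 = 5.005 m³/s
w_3 = (13.4 − 5.6)/2 = 3.9 m; q_3 = 0.94 × 1.84 × 3.9 = 6.745 m³/s
w_4 = (14.9 − 7.2)/2 = 3.85 m; q_4 = 0.77 × 1.11 × 3.85 = 3.291 m³/s
w_5 = (16.8 − 13.4)/2 = 1.7 m; q_5 = 0.72 × 0.78 × 1.7 = 0.9547 m³/s
w_6 = (16.8 − 14.9)/2 = 0.95 m; q_6 = 0.40 × 0.39 × 0.95 = 0.1482 m³/s
Q = Σ qᵢ = 16.81 m³/s

16.8 m³/s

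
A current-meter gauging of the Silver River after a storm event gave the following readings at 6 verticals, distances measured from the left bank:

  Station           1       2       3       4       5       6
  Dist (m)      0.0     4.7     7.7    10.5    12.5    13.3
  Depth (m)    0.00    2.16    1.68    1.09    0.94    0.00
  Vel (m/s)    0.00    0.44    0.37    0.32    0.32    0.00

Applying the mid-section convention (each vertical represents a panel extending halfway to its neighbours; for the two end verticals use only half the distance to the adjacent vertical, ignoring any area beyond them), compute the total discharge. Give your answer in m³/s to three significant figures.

w_2 = (7.7 − 0.0)/2 = 3.85 m; q_2 = 0.44 × 2.16 × 3.85 = 3.659 m³/s
w_3 = (10.5 − 4.7)/2 = 2.9 m; q_3 = 0.37 × 1.68 × 2.9 = 1.803 m³/s
w_4 = (12.5 − 7.7)/2 = 2.4 m; q_4 = 0.32 × 1.09 × 2.4 = 0.8371 m³/s
w_5 = (13.3 − 10.5)/2 = 1.4 m; q_5 = 0.32 × 0.94 × 1.4 = 0.4211 m³/s
Stations 1, 6 contribute zero (depth or velocity is 0).
Q = Σ qᵢ = 6.720 m³/s

6.72 m³/s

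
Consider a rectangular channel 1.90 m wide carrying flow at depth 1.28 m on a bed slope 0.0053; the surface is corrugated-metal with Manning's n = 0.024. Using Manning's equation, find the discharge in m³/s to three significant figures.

4.92 m³/s

A = b·y = 1.90 × 1.28 = 2.432 m²
P = b + 2y = 1.90 + 2×1.28 = 4.460 m
R = A/P = 2.432/4.460 = 0.5453 m
Q = (1/n)·A·R^(2/3)·S^(1/2) = (1/0.024) × 2.432 × 0.5453^(2/3) × 0.0053^(1/2) = 4.924 m³/s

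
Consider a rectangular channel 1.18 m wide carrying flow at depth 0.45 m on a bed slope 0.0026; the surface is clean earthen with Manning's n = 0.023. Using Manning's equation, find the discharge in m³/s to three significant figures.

0.474 m³/s

A = b·y = 1.18 × 0.45 = 0.5310 m²
P = b + 2y = 1.18 + 2×0.45 = 2.080 m
R = A/P = 0.5310/2.080 = 0.2553 m
Q = (1/n)·A·R^(2/3)·S^(1/2) = (1/0.023) × 0.5310 × 0.2553^(2/3) × 0.0026^(1/2) = 0.4737 m³/s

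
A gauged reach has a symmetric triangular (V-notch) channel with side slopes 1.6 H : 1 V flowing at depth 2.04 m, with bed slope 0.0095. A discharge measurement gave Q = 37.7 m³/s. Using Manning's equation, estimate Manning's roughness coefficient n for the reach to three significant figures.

0.0156

A = z·y² = 1.6×2.04² = 6.659 m²
P = 2y√(1+z²) = 2×2.04×√(1+1.6²) = 7.698 m
R = A/P = 6.659/7.698 = 0.8650 m
n = (1/Q)·A·R^(2/3)·S^(1/2) = (1/37.7) × 6.659 × 0.9078 × 0.09747 = 0.01563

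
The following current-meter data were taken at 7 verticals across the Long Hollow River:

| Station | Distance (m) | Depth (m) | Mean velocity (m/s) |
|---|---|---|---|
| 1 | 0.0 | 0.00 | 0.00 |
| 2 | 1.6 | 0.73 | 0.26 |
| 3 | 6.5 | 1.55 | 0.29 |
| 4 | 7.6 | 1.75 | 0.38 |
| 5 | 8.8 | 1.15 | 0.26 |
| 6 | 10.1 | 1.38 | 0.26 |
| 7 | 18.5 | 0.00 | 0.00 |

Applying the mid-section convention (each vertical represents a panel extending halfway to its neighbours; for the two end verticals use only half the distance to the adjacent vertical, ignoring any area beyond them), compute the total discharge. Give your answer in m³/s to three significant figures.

w_2 = (6.5 − 0.0)/2 = 3.25 m; q_2 = 0.26 × 0.73 × 3.25 = 0.6169 m³/s
w_3 = (7.6 − 1.6)/2 = 3 m; q_3 = 0.29 × 1.55 × 3 = 1.349 m³/s
w_4 = (8.8 − 6.5)/2 = 1.15 m; q_4 = 0.38 × 1.75 × 1.15 = 0.7648 m³/s
w_5 = (10.1 − 7.6)/2 = 1.25 m; q_5 = 0.26 × 1.15 × 1.25 = 0.3738 m³/s
w_6 = (18.5 − 8.8)/2 = 4.85 m; q_6 = 0.26 × 1.38 × 4.85 = 1.740 m³/s
Stations 1, 7 contribute zero (depth or velocity is 0).
Q = Σ qᵢ = 4.844 m³/s

4.84 m³/s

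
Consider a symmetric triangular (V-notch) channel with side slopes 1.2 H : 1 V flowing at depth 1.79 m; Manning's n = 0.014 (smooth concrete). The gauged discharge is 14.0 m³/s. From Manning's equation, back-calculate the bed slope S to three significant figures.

0.00428

A = z·y² = 1.2×1.79² = 3.845 m²
P = 2y√(1+z²) = 2×1.79×√(1+1.2²) = 5.592 m
R = A/P = 3.845/5.592 = 0.6876 m
S = (Q·n / (1·A·R^(2/3)))² = (14.0×0.014 / (1×3.845×0.7790))² = 0.004282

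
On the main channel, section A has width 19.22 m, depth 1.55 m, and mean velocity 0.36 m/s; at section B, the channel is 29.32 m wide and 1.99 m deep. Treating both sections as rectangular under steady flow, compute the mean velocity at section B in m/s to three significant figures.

Q = A₁V₁ = (19.22×1.55) × 0.36 = 10.72 m³/s
A₂ = 29.32 × 1.99 = 58.35 m²
V₂ = Q/A₂ = 10.72/58.35 = 0.1838 m/s

0.184 m/s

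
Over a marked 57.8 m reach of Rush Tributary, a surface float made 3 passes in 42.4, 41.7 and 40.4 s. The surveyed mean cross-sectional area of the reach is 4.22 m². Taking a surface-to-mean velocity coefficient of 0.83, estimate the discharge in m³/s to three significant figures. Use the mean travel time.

4.88 m³/s

t̄ = (42.4 + 41.7 + 40.4) / 3 = 41.5 s
v_surface = L / t̄ = 57.8 / 41.5 = 1.393 m/s
v_mean = 0.83 × 1.393 = 1.156 m/s
Q = A × v_mean = 4.22 × 1.156 = 4.878 m³/s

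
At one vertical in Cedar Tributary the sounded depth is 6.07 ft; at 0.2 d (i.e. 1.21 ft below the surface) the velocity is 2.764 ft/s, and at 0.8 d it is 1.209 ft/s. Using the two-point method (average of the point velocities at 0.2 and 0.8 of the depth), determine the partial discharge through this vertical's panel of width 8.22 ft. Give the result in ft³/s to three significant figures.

v̄ = (2.764 + 1.209) / 2 = 1.987 ft/s
q = v̄ × d × w = 1.987 × 6.07 × 8.22 = 99.12 ft³/s

99.1 ft³/s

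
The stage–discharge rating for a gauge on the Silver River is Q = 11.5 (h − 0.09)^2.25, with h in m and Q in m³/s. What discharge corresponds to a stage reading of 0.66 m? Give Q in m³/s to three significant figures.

Q = 11.5 × (0.66 − 0.09)^2.25 = 11.5 × 0.57^2.25 = 3.247 m³/s

3.25 m³/s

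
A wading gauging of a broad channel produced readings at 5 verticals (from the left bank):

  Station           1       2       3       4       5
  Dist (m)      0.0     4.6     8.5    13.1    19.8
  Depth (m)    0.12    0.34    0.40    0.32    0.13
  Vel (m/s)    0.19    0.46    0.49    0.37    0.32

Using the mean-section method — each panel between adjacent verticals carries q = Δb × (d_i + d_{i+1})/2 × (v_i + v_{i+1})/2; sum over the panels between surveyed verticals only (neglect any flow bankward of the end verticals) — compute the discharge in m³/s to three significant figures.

Panel 1-2: Δb = 4.6 m, d̄ = (0.12+0.34)/2 = 0.23, v̄ = (0.19+0.46)/2 = 0.325 → q = 4.6×0.23×0.325 = 0.3439 m³/s
Panel 2-3: Δb = 3.9 m, d̄ = (0.34+0.40)/2 = 0.37, v̄ = (0.46+0.49)/2 = 0.475 → q = 3.9×0.37×0.475 = 0.6854 m³/s
Panel 3-4: Δb = 4.6 m, d̄ = (0.40+0.32)/2 = 0.36, v̄ = (0.49+0.37)/2 = 0.43 → q = 4.6×0.36×0.43 = 0.7121 m³/s
Panel 4-5: Δb = 6.7 m, d̄ = (0.32+0.13)/2 = 0.225, v̄ = (0.37+0.32)/2 = 0.345 → q = 6.7×0.225×0.345 = 0.5201 m³/s
Q = Σ q = 2.261 m³/s

2.26 m³/s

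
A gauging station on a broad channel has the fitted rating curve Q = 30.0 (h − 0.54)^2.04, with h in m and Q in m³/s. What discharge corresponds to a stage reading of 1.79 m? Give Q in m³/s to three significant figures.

47.3 m³/s

Q = 30.0 × (1.79 − 0.54)^2.04 = 30.0 × 1.25^2.04 = 47.30 m³/s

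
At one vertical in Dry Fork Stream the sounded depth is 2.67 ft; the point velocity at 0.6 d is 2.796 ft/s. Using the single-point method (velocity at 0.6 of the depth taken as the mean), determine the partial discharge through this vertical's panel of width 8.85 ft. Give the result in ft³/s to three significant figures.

66.1 ft³/s

v̄ = v₀.₆ = 2.796 ft/s
q = v̄ × d × w = 2.796 × 2.67 × 8.85 = 66.07 ft³/s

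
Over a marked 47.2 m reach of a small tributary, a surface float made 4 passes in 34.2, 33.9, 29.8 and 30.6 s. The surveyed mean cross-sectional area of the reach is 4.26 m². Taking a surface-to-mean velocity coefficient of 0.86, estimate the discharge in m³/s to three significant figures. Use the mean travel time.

t̄ = (34.2 + 33.9 + 29.8 + 30.6) / 4 = 32.125 s
v_surface = L / t̄ = 47.2 / 32.125 = 1.469 m/s
v_mean = 0.86 × 1.469 = 1.264 m/s
Q = A × v_mean = 4.26 × 1.264 = 5.383 m³/s

5.38 m³/s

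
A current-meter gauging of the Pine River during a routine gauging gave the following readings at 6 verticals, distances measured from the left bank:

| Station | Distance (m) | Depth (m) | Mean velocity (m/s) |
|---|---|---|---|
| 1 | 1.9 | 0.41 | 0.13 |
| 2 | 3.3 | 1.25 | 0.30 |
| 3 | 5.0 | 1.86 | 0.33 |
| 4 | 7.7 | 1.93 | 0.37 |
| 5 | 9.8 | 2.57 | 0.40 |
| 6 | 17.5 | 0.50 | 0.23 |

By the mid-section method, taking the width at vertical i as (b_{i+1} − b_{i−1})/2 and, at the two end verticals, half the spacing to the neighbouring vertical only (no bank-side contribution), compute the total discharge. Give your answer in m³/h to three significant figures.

w_1 = (3.3 − 1.9)/2 = 0.7 m; q_1 = 0.13 × 0.41 × 0.7 = 0.03731 m³/s
w_2 = (5.0 − 1.9)/2 = 1.55 m; q_2 = 0.30 × 1.25 × 1.55 = 0.5813 m³/s
w_3 = (7.7 − 3.3)/2 = 2.2 m; q_3 = 0.33 × 1.86 × 2.2 = 1.350 m³/s
w_4 = (9.8 − 5.0)/2 = 2.4 m; q_4 = 0.37 × 1.93 × 2.4 = 1.714 m³/s
w_5 = (17.5 − 7.7)/2 = 4.9 m; q_5 = 0.40 × 2.57 × 4.9 = 5.037 m³/s
w_6 = (17.5 − 9.8)/2 = 3.85 m; q_6 = 0.23 × 0.50 × 3.85 = 0.4428 m³/s
Q = Σ qᵢ = 9.163 m³/s
= 9.163 × 3600 = 32990 m³/h

33000 m³/h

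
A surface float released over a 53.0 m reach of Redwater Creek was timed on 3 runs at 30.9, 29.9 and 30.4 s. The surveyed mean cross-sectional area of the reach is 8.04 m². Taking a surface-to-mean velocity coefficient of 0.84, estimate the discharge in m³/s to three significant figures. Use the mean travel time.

t̄ = (30.9 + 29.9 + 30.4) / 3 = 30.4 s
v_surface = L / t̄ = 53.0 / 30.4 = 1.743 m/s
v_mean = 0.84 × 1.743 = 1.464 m/s
Q = A × v_mean = 8.04 × 1.464 = 11.77 m³/s

11.8 m³/s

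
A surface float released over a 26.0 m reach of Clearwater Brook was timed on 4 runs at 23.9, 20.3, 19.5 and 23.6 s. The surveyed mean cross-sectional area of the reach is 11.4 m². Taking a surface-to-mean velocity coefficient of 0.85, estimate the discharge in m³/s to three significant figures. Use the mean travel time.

11.5 m³/s

t̄ = (23.9 + 20.3 + 19.5 + 23.6) / 4 = 21.825 s
v_surface = L / t̄ = 26.0 / 21.825 = 1.191 m/s
v_mean = 0.85 × 1.191 = 1.013 m/s
Q = A × v_mean = 11.4 × 1.013 = 11.54 m³/s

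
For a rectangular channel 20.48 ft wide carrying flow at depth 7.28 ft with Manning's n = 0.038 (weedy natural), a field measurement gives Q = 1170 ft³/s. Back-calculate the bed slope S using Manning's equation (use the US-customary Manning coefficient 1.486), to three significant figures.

A = b·y = 20.48 × 7.28 = 149.1 ft²
P = b + 2y = 20.48 + 2×7.28 = 35.04 ft
R = A/P = 149.1/35.04 = 4.255 ft
S = (Q·n / (1.486·A·R^(2/3)))² = (1170×0.038 / (1.486×149.1×2.626))² = 0.005840

0.00584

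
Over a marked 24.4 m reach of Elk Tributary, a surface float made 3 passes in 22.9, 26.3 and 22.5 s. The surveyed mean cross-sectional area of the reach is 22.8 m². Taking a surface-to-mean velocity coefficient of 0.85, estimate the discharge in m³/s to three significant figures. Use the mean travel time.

t̄ = (22.9 + 26.3 + 22.5) / 3 = 23.9 s
v_surface = L / t̄ = 24.4 / 23.9 = 1.021 m/s
v_mean = 0.85 × 1.021 = 0.8678 m/s
Q = A × v_mean = 22.8 × 0.8678 = 19.79 m³/s

19.8 m³/s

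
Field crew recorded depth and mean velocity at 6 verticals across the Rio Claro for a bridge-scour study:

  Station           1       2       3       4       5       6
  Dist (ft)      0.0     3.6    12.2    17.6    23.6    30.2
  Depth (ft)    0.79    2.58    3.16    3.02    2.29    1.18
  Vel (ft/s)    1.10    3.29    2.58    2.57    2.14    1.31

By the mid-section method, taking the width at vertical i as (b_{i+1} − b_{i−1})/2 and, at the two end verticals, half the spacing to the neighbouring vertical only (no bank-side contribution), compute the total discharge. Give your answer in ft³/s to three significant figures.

191 ft³/s

w_1 = (3.6 − 0.0)/2 = 1.8 ft; q_1 = 1.10 × 0.79 × 1.8 = 1.564 ft³/s
w_2 = (12.2 − 0.0)/2 = 6.1 ft; q_2 = 3.29 × 2.58 × 6.1 = 51.78 ft³/s
w_3 = (17.6 − 3.6)/2 = 7 ft; q_3 = 2.58 × 3.16 × 7 = 57.07 ft³/s
w_4 = (23.6 − 12.2)/2 = 5.7 ft; q_4 = 2.57 × 3.02 × 5.7 = 44.24 ft³/s
w_5 = (30.2 − 17.6)/2 = 6.3 ft; q_5 = 2.14 × 2.29 × 6.3 = 30.87 ft³/s
w_6 = (30.2 − 23.6)/2 = 3.3 ft; q_6 = 1.31 × 1.18 × 3.3 = 5.101 ft³/s
Q = Σ qᵢ = 190.6 ft³/s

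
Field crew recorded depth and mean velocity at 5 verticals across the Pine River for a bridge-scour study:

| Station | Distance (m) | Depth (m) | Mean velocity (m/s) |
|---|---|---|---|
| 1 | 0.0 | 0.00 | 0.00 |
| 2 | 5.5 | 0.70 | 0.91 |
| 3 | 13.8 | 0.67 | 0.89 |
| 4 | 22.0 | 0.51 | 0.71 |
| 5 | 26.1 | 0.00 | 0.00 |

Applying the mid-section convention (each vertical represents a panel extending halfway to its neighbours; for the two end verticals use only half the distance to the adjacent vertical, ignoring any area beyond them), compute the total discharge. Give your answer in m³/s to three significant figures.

w_2 = (13.8 − 0.0)/2 = 6.9 m; q_2 = 0.91 × 0.70 × 6.9 = 4.395 m³/s
w_3 = (22.0 − 5.5)/2 = 8.25 m; q_3 = 0.89 × 0.67 × 8.25 = 4.919 m³/s
w_4 = (26.1 − 13.8)/2 = 6.15 m; q_4 = 0.71 × 0.51 × 6.15 = 2.227 m³/s
Stations 1, 5 contribute zero (depth or velocity is 0).
Q = Σ qᵢ = 11.54 m³/s

11.5 m³/s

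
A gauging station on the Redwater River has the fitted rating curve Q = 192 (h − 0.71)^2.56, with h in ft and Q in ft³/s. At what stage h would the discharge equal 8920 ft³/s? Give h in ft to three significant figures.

5.19 ft

h − h₀ = (Q/C)^(1/b) = (8920/192)^(1/2.56) = 4.479 ft
h = 0.71 + 4.479 = 5.189 ft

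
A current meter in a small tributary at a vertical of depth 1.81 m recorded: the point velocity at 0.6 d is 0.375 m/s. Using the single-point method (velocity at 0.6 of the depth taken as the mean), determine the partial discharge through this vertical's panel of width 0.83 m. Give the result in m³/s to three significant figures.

v̄ = v₀.₆ = 0.375 m/s
q = v̄ × d × w = 0.3750 × 1.81 × 0.83 = 0.5634 m³/s

0.563 m³/s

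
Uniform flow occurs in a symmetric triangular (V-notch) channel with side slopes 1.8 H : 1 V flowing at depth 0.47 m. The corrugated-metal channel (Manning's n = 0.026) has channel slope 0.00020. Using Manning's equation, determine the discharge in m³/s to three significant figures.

0.0753 m³/s

A = z·y² = 1.8×0.47² = 0.3976 m²
P = 2y√(1+z²) = 2×0.47×√(1+1.8²) = 1.936 m
R = A/P = 0.3976/1.936 = 0.2054 m
Q = (1/n)·A·R^(2/3)·S^(1/2) = (1/0.026) × 0.3976 × 0.2054^(2/3) × 0.00020^(1/2) = 0.07530 m³/s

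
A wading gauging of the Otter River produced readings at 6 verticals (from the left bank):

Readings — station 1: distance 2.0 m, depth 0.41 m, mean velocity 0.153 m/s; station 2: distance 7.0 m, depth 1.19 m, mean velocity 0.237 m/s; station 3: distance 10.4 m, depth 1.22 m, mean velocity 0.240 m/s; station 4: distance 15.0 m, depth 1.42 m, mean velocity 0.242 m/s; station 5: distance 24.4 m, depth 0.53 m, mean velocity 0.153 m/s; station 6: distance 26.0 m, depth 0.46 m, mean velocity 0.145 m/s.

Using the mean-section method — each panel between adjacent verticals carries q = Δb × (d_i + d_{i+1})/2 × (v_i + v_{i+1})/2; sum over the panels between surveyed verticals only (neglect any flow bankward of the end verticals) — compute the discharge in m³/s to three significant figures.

Panel 1-2: Δb = 5 m, d̄ = (0.41+1.19)/2 = 0.8, v̄ = (0.153+0.237)/2 = 0.195 → q = 5×0.8×0.195 = 0.7800 m³/s
Panel 2-3: Δb = 3.4 m, d̄ = (1.19+1.22)/2 = 1.205, v̄ = (0.237+0.240)/2 = 0.2385 → q = 3.4×1.205×0.2385 = 0.9771 m³/s
Panel 3-4: Δb = 4.6 m, d̄ = (1.22+1.42)/2 = 1.32, v̄ = (0.240+0.242)/2 = 0.241 → q = 4.6×1.32×0.241 = 1.463 m³/s
Panel 4-5: Δb = 9.4 m, d̄ = (1.42+0.53)/2 = 0.975, v̄ = (0.242+0.153)/2 = 0.1975 → q = 9.4×0.975×0.1975 = 1.810 m³/s
Panel 5-6: Δb = 1.6 m, d̄ = (0.53+0.46)/2 = 0.495, v̄ = (0.153+0.145)/2 = 0.149 → q = 1.6×0.495×0.149 = 0.1180 m³/s
Q = Σ q = 5.149 m³/s

5.15 m³/s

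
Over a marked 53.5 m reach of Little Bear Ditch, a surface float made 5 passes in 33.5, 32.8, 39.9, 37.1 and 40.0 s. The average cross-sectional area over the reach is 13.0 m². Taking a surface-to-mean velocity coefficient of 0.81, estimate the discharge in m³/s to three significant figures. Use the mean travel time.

15.4 m³/s

t̄ = (33.5 + 32.8 + 39.9 + 37.1 + 40.0) / 5 = 36.66 s
v_surface = L / t̄ = 53.5 / 36.66 = 1.459 m/s
v_mean = 0.81 × 1.459 = 1.182 m/s
Q = A × v_mean = 13.0 × 1.182 = 15.37 m³/s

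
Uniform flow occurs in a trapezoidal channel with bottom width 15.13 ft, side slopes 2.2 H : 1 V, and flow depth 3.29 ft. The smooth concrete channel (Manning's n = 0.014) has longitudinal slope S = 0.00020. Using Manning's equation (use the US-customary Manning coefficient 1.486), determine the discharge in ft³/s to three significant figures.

196 ft³/s

A = (b + z·y)·y = (15.13 + 2.2×3.29)×3.29 = 73.59 ft²
P = b + 2y√(1+z²) = 15.13 + 2×3.29×√(1+2.2²) = 31.03 ft
R = A/P = 73.59/31.03 = 2.372 ft
Q = (1.486/n)·A·R^(2/3)·S^(1/2) = (1.486/0.014) × 73.59 × 2.372^(2/3) × 0.00020^(1/2) = 196.4 ft³/s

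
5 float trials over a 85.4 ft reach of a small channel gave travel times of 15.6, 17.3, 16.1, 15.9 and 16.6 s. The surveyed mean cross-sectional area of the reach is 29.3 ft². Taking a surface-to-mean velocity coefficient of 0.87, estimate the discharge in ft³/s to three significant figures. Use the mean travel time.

t̄ = (15.6 + 17.3 + 16.1 + 15.9 + 16.6) / 5 = 16.3 s
v_surface = L / t̄ = 85.4 / 16.3 = 5.239 ft/s
v_mean = 0.87 × 5.239 = 4.558 ft/s
Q = A × v_mean = 29.3 × 4.558 = 133.6 ft³/s

134 ft³/s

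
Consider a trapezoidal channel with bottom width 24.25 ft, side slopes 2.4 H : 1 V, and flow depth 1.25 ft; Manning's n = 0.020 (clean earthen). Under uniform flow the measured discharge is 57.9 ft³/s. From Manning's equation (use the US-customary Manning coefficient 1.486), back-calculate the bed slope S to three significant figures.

A = (b + z·y)·y = (24.25 + 2.4×1.25)×1.25 = 34.06 ft²
P = b + 2y√(1+z²) = 24.25 + 2×1.25×√(1+2.4²) = 30.75 ft
R = A/P = 34.06/30.75 = 1.108 ft
S = (Q·n / (1.486·A·R^(2/3)))² = (57.9×0.020 / (1.486×34.06×1.071))² = 0.0004567

0.000457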